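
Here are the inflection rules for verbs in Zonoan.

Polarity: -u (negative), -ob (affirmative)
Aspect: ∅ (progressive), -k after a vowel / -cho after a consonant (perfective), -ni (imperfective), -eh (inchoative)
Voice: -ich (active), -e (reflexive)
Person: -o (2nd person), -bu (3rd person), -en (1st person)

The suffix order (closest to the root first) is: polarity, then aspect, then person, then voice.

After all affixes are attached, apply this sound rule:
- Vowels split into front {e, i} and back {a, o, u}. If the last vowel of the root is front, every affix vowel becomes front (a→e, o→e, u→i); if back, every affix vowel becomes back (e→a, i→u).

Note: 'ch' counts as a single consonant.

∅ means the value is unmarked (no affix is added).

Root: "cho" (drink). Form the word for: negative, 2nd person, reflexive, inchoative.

chouahoa

Attach polarity negative -u → chou.
Attach aspect inchoative -eh → choueh.
Attach person 2nd person -o → choueho.
Attach voice reflexive -e → chouehoe.
Apply vowel harmony: chouehoe → chouahoa.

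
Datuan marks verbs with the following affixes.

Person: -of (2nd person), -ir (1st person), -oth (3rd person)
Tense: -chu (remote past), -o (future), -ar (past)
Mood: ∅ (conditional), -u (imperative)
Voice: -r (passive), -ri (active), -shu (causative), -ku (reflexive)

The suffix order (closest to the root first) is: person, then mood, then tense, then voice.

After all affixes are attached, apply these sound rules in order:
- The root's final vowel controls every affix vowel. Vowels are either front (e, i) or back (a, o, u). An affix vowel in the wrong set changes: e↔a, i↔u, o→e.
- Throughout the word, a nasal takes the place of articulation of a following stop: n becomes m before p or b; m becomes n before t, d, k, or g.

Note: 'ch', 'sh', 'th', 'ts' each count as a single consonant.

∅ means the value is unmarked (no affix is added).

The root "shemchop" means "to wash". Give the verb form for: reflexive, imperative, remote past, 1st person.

Attach person 1st person -ir → shemchopir.
Attach mood imperative -u → shemchopiru.
Attach tense remote past -chu → shemchopiruchu.
Attach voice reflexive -ku → shemchopiruchuku.
Apply vowel harmony: shemchopiruchuku → shemchopuruchuku.
Nasal assimilation: no change.

shemchopuruchuku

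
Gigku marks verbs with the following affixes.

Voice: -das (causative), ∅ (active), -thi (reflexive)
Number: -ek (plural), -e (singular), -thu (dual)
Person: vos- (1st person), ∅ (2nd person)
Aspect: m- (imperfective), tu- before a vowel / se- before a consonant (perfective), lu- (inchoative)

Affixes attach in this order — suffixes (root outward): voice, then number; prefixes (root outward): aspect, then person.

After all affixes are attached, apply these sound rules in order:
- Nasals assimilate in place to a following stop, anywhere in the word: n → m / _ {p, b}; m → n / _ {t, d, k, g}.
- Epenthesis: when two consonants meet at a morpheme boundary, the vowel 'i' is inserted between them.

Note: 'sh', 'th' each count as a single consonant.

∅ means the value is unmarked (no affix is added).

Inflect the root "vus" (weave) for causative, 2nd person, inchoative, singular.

luvusidase

Attach voice causative -das → vusdas.
Attach aspect inchoative lu- → luvusdas.
Attach number singular -e → luvusdase.
person = 2nd person: zero marking, form stays luvusdase.
Nasal assimilation: no change.
Apply epenthesis: luvusdase → luvusidase.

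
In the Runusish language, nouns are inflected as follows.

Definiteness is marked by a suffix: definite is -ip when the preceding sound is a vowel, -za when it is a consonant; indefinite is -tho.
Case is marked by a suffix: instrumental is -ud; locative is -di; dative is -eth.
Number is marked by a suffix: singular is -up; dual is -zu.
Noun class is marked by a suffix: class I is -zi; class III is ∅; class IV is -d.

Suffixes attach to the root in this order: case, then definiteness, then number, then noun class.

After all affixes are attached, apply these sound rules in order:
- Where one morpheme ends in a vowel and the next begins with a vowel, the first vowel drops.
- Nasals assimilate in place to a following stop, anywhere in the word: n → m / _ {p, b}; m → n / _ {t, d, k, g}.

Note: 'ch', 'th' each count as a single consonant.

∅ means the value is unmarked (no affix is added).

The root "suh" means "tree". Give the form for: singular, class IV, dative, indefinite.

suheththupd

Attach case dative -eth → suheth.
Attach definiteness indefinite -tho → suheththo.
Attach number singular -up → suheththoup.
Attach noun class class IV -d → suheththoupd.
Apply vowel deletion: suheththoupd → suheththupd.
Nasal assimilation: no change.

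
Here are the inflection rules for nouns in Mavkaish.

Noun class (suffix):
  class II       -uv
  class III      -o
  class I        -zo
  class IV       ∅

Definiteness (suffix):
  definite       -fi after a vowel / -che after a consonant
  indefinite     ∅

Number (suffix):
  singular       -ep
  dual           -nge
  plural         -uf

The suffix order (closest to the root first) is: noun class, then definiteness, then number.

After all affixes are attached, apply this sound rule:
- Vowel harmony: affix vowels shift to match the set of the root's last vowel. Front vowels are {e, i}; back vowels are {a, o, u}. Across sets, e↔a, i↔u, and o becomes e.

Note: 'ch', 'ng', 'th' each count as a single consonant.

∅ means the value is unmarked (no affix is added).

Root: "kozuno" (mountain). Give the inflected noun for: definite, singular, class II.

kozunouvchaap

Attach noun class class II -uv → kozunouv.
Attach definiteness definite -che (after consonant 'v') → kozunouvche.
Attach number singular -ep → kozunouvcheep.
Apply vowel harmony: kozunouvcheep → kozunouvchaap.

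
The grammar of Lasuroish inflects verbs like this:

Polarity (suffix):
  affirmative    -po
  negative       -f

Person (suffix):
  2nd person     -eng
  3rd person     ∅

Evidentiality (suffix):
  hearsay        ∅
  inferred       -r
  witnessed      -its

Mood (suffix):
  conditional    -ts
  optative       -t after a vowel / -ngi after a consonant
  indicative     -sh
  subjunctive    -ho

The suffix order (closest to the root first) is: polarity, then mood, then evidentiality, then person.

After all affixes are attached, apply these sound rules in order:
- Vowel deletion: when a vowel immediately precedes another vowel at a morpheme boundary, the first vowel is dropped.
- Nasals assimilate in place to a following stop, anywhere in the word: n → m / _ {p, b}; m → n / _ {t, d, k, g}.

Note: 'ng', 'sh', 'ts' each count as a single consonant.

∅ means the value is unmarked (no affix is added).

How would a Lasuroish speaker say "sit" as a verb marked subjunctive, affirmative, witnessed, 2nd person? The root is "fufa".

Attach polarity affirmative -po → fufapo.
Attach mood subjunctive -ho → fufapoho.
Attach evidentiality witnessed -its → fufapohoits.
Attach person 2nd person -eng → fufapohoitseng.
Apply vowel deletion: fufapohoitseng → fufapohitseng.
Nasal assimilation: no change.

fufapohitseng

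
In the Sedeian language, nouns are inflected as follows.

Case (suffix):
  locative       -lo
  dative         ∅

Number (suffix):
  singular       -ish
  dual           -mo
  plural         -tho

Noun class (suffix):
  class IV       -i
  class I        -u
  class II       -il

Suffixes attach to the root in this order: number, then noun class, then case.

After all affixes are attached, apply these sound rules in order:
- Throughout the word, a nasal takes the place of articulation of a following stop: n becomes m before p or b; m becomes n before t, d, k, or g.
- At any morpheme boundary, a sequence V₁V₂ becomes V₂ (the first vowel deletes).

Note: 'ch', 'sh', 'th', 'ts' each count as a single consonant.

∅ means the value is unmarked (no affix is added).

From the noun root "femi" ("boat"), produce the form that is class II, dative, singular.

femishil

Attach number singular -ish → femiish.
Attach noun class class II -il → femiishil.
case = dative: zero marking, form stays femiishil.
Nasal assimilation: no change.
Apply vowel deletion: femiishil → femishil.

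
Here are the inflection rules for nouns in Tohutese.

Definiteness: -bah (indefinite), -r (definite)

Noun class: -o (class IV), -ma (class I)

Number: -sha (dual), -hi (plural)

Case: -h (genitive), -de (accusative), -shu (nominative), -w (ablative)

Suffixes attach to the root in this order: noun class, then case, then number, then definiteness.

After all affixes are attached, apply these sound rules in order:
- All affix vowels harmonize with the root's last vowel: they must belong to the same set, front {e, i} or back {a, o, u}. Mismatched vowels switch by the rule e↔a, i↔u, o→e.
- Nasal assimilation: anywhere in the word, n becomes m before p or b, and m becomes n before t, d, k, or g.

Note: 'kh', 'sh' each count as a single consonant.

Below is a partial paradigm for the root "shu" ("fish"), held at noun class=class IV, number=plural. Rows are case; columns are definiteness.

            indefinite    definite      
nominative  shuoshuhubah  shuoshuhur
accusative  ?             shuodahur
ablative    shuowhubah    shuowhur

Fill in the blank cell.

Attach noun class class IV -o → shuo.
Attach case accusative -de → shuode.
Attach number plural -hi → shuodehi.
Attach definiteness indefinite -bah → shuodehibah.
Apply vowel harmony: shuodehibah → shuodahubah.
Nasal assimilation: no change.

shuodahubah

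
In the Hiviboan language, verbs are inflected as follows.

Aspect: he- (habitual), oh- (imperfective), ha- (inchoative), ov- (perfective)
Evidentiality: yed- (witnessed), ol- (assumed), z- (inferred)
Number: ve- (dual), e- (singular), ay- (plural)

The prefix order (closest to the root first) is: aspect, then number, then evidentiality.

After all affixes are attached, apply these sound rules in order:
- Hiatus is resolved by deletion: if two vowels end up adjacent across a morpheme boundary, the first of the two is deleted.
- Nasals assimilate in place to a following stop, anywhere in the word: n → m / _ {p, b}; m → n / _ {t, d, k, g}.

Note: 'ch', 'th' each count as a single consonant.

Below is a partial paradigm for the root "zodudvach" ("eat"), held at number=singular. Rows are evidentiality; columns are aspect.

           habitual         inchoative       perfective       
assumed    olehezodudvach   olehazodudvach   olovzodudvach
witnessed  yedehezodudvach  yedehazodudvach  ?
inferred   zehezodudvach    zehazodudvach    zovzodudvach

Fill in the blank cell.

yedovzodudvach

Attach aspect perfective ov- → ovzodudvach.
Attach number singular e- → eovzodudvach.
Attach evidentiality witnessed yed- → yedeovzodudvach.
Apply vowel deletion: yedeovzodudvach → yedovzodudvach.
Nasal assimilation: no change.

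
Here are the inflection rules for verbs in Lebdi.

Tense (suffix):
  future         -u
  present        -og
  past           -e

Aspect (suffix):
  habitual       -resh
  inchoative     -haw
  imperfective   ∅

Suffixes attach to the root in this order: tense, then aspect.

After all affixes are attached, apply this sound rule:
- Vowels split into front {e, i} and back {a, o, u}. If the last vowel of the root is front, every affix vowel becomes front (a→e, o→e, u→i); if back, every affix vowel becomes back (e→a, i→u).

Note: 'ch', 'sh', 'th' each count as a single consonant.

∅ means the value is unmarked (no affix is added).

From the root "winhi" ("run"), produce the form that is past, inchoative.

winhiehew

Attach tense past -e → winhie.
Attach aspect inchoative -haw → winhiehaw.
Apply vowel harmony: winhiehaw → winhiehew.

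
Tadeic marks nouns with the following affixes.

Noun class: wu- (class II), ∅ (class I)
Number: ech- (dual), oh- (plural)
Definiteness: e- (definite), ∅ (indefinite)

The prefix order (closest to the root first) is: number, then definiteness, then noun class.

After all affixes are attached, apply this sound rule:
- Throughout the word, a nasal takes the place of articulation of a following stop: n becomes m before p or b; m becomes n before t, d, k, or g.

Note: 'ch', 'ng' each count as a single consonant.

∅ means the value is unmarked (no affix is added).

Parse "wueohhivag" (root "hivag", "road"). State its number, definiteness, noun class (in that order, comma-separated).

plural, definite, class II

Segment: wu-e-oh-hivag.
number: oh- → plural.
definiteness: e- → definite.
noun class: wu- → class II.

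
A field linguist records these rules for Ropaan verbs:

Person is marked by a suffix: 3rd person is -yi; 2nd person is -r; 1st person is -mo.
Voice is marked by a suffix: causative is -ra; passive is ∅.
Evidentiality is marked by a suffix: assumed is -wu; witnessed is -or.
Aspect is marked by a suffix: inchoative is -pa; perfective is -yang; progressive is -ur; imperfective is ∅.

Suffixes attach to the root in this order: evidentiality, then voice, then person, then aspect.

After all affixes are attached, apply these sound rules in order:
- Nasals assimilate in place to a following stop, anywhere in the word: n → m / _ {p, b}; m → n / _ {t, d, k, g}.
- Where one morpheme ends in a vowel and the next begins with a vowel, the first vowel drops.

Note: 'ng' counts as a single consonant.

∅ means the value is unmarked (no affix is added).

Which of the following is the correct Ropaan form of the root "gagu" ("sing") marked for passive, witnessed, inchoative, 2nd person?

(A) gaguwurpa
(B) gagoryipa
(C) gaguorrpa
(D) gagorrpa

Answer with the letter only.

Attach evidentiality witnessed -or → gaguor.
voice = passive: zero marking, form stays gaguor.
Attach person 2nd person -r → gaguorr.
Attach aspect inchoative -pa → gaguorrpa.
Nasal assimilation: no change.
Apply vowel deletion: gaguorrpa → gagorrpa.
So the correct form is gagorrpa, option (D).
(C) gaguorrpa is wrong: it fails to apply the sound rule(s).
(B) gagoryipa is wrong: it uses 3rd person instead of 2nd person for person.
(A) gaguwurpa is wrong: it uses assumed instead of witnessed for evidentiality.

D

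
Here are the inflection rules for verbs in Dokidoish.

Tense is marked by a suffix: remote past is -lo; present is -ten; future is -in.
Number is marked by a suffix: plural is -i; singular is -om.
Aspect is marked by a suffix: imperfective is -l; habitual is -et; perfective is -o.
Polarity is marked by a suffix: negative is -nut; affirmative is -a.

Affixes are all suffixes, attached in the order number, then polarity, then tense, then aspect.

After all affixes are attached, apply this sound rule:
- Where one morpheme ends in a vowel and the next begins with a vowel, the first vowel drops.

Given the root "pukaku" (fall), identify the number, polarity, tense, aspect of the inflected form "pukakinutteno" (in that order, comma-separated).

plural, negative, present, perfective

Segment: pukaku-i-nut-ten-o.
number: -i → plural.
polarity: -nut → negative.
tense: -ten → present.
aspect: -o → perfective.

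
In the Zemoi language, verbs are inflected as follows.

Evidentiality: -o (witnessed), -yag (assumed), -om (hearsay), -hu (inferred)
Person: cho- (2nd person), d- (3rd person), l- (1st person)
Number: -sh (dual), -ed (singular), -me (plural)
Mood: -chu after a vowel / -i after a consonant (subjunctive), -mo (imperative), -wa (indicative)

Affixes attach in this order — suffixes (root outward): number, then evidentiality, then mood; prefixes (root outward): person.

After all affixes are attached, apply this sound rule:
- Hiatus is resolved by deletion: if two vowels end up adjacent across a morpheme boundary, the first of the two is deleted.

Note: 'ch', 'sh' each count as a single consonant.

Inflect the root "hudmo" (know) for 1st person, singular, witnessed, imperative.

Attach number singular -ed → hudmoed.
Attach evidentiality witnessed -o → hudmoedo.
Attach person 1st person l- → lhudmoedo.
Attach mood imperative -mo → lhudmoedomo.
Apply vowel deletion: lhudmoedomo → lhudmedomo.

lhudmedomo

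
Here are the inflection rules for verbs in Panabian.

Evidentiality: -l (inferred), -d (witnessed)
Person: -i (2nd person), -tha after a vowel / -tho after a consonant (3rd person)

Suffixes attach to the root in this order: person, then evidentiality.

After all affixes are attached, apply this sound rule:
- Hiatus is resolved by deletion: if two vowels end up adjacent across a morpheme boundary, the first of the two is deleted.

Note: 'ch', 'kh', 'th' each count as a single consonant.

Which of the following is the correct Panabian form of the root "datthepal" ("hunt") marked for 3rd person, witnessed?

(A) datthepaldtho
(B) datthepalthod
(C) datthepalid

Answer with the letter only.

B

Attach person 3rd person -tho (after consonant 'l') → datthepaltho.
Attach evidentiality witnessed -d → datthepalthod.
Vowel deletion: no change.
So the correct form is datthepalthod, option (B).
(A) datthepaldtho is wrong: it has the affixes in the wrong order.
(C) datthepalid is wrong: it uses 2nd person instead of 3rd person for person.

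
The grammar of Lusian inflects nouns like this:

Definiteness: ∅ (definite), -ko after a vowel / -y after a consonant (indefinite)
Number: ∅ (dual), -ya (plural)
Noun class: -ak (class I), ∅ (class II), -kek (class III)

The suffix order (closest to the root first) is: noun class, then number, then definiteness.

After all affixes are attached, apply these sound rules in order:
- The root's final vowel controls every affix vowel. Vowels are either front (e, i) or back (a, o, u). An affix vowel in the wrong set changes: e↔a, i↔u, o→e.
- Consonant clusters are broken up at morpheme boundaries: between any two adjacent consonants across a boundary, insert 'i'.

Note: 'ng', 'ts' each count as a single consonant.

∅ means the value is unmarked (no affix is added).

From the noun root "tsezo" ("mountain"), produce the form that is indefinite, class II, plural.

tsezoyako

noun class = class II: zero marking, form stays tsezo.
Attach number plural -ya → tsezoya.
Attach definiteness indefinite -ko (after vowel 'a') → tsezoyako.
Vowel harmony: no change.
Epenthesis: no change.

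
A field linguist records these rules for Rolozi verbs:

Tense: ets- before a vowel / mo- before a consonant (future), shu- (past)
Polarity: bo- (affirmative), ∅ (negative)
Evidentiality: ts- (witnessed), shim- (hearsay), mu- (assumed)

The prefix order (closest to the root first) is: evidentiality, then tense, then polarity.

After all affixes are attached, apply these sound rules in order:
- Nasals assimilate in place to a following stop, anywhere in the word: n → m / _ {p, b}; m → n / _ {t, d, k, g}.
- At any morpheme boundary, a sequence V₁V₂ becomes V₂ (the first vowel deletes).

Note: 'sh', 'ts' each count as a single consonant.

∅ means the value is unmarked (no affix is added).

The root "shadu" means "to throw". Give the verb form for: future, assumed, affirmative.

bomomushadu

Attach evidentiality assumed mu- → mushadu.
Attach tense future mo- (before consonant 'm') → momushadu.
Attach polarity affirmative bo- → bomomushadu.
Nasal assimilation: no change.
Vowel deletion: no change.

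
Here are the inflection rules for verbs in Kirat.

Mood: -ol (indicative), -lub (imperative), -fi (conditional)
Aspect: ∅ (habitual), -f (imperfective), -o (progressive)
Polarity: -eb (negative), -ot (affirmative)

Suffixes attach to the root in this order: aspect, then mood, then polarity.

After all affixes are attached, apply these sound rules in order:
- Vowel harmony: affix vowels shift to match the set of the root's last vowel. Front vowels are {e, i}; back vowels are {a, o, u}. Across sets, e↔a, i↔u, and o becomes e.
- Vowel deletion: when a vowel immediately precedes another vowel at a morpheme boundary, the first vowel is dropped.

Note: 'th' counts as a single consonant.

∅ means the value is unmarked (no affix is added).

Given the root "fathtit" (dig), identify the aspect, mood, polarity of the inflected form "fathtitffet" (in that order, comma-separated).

Segment: fathtit-f-fi-ot.
aspect: -f → imperfective.
mood: -fi → conditional.
polarity: -ot → affirmative.

imperfective, conditional, affirmative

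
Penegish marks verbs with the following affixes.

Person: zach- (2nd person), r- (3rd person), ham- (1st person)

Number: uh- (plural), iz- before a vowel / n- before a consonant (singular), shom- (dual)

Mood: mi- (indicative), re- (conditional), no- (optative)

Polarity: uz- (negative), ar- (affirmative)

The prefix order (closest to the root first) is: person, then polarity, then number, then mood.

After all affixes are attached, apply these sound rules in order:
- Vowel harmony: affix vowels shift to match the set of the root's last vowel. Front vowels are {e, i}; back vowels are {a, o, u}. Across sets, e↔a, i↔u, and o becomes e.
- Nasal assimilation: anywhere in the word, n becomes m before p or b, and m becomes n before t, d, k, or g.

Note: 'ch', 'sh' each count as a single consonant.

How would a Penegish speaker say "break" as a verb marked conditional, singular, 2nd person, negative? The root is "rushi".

reizizzechrushi

Attach person 2nd person zach- → zachrushi.
Attach polarity negative uz- → uzzachrushi.
Attach number singular iz- (before vowel 'u') → izuzzachrushi.
Attach mood conditional re- → reizuzzachrushi.
Apply vowel harmony: reizuzzachrushi → reizizzechrushi.
Nasal assimilation: no change.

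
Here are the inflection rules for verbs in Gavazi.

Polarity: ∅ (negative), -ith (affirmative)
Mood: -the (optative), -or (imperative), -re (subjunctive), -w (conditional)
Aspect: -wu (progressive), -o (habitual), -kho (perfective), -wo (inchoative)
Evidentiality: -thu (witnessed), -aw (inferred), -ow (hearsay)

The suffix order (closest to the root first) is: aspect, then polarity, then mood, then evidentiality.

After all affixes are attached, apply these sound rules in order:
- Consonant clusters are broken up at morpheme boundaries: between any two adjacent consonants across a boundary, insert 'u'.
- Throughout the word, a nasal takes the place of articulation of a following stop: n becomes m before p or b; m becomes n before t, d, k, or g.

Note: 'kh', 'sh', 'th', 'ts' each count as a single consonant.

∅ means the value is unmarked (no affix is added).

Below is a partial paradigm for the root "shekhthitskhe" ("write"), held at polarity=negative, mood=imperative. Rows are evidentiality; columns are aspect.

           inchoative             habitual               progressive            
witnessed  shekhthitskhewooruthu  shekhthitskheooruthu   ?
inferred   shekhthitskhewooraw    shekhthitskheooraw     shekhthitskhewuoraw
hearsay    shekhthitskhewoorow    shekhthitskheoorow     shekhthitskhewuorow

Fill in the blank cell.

shekhthitskhewuoruthu

Attach aspect progressive -wu → shekhthitskhewu.
polarity = negative: zero marking, form stays shekhthitskhewu.
Attach mood imperative -or → shekhthitskhewuor.
Attach evidentiality witnessed -thu → shekhthitskhewuorthu.
Apply epenthesis: shekhthitskhewuorthu → shekhthitskhewuoruthu.
Nasal assimilation: no change.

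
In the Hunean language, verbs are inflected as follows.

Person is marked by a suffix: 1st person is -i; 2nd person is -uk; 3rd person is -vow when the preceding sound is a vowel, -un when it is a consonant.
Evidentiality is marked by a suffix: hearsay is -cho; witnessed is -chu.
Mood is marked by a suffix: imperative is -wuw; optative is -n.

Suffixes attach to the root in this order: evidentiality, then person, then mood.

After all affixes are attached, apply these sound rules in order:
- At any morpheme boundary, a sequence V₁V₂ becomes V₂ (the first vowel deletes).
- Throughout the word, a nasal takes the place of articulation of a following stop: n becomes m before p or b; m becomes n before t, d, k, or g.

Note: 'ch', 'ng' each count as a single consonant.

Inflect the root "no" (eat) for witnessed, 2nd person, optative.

Attach evidentiality witnessed -chu → nochu.
Attach person 2nd person -uk → nochuuk.
Attach mood optative -n → nochuukn.
Apply vowel deletion: nochuukn → nochukn.
Nasal assimilation: no change.

nochukn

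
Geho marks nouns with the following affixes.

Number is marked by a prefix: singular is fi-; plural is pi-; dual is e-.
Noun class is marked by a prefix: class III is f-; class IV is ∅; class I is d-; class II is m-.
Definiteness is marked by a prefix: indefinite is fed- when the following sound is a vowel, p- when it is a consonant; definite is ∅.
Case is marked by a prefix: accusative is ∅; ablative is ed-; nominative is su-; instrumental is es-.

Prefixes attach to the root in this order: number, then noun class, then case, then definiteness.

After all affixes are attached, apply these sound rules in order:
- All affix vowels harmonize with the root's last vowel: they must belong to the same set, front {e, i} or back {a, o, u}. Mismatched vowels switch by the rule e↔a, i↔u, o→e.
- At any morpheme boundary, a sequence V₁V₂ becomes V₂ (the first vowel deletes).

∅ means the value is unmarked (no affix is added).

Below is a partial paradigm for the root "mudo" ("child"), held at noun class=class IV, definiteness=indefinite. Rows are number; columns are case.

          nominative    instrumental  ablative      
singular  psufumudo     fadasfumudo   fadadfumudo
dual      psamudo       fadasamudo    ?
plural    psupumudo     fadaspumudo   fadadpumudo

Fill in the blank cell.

fadadamudo

Attach number dual e- → emudo.
noun class = class IV: zero marking, form stays emudo.
Attach case ablative ed- → edemudo.
Attach definiteness indefinite fed- (before vowel 'e') → fededemudo.
Apply vowel harmony: fededemudo → fadadamudo.
Vowel deletion: no change.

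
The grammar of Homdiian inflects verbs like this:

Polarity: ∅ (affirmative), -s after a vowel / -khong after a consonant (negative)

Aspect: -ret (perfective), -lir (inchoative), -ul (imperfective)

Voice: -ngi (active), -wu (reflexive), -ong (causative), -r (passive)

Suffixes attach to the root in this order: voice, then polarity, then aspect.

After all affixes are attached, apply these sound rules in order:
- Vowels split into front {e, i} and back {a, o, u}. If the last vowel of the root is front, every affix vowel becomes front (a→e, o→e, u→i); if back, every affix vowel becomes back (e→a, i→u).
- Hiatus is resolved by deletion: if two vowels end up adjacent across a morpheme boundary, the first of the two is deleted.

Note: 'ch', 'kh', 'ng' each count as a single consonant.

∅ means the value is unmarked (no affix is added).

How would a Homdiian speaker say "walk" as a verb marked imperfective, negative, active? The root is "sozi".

sozingisil

Attach voice active -ngi → sozingi.
Attach polarity negative -s (after vowel 'i') → sozingis.
Attach aspect imperfective -ul → sozingisul.
Apply vowel harmony: sozingisul → sozingisil.
Vowel deletion: no change.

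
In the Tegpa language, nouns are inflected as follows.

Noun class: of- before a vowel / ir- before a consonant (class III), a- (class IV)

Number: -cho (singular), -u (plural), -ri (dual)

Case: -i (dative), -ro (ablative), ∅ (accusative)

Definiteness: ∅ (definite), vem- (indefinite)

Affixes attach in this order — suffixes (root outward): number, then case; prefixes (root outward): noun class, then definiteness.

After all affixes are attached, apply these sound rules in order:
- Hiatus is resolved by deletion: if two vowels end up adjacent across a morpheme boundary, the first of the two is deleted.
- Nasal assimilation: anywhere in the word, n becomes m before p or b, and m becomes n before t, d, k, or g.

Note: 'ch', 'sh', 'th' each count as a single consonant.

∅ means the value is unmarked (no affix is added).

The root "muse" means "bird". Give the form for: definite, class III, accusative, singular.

Attach number singular -cho → musecho.
Attach noun class class III ir- (before consonant 'm') → irmusecho.
definiteness = definite: zero marking, form stays irmusecho.
case = accusative: zero marking, form stays irmusecho.
Vowel deletion: no change.
Nasal assimilation: no change.

irmusecho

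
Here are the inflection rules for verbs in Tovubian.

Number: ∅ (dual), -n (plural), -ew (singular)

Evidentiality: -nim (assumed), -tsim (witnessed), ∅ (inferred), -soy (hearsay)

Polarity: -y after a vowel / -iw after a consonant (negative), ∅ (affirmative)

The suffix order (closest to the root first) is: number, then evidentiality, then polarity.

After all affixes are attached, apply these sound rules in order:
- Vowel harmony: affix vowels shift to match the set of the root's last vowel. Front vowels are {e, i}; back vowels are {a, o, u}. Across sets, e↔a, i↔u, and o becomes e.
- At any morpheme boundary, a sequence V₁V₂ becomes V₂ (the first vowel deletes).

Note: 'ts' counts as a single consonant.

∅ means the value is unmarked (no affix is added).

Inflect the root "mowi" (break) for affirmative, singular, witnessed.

Attach number singular -ew → mowiew.
Attach evidentiality witnessed -tsim → mowiewtsim.
polarity = affirmative: zero marking, form stays mowiewtsim.
Vowel harmony: no change.
Apply vowel deletion: mowiewtsim → mowewtsim.

mowewtsim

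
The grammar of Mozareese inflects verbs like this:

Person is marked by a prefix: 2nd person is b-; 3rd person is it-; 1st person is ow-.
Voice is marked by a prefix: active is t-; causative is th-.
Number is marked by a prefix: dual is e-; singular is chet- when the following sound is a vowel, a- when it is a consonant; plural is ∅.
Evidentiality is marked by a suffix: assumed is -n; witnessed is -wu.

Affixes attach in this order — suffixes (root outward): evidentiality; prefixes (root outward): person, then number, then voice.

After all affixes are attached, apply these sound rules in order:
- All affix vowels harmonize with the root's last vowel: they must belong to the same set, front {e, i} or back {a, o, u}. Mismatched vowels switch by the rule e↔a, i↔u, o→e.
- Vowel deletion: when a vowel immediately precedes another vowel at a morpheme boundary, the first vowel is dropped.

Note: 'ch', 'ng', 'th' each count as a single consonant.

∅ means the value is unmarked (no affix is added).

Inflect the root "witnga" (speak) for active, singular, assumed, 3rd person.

Attach evidentiality assumed -n → witngan.
Attach person 3rd person it- → itwitngan.
Attach number singular chet- (before vowel 'i') → chetitwitngan.
Attach voice active t- → tchetitwitngan.
Apply vowel harmony: tchetitwitngan → tchatutwitngan.
Vowel deletion: no change.

tchatutwitngan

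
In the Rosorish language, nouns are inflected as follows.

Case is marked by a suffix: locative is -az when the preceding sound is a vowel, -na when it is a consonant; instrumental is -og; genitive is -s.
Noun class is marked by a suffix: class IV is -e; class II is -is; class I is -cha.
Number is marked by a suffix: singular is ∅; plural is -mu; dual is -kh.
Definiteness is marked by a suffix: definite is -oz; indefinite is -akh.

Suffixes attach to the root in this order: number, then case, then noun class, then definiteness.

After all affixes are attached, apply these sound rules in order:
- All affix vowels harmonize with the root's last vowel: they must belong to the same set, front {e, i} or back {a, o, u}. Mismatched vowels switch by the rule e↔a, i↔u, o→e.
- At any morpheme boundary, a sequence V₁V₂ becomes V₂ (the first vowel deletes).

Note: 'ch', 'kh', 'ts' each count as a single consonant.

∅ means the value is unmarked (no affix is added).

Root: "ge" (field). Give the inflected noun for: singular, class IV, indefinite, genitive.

number = singular: zero marking, form stays ge.
Attach case genitive -s → ges.
Attach noun class class IV -e → gese.
Attach definiteness indefinite -akh → geseakh.
Apply vowel harmony: geseakh → geseekh.
Apply vowel deletion: geseekh → gesekh.

gesekh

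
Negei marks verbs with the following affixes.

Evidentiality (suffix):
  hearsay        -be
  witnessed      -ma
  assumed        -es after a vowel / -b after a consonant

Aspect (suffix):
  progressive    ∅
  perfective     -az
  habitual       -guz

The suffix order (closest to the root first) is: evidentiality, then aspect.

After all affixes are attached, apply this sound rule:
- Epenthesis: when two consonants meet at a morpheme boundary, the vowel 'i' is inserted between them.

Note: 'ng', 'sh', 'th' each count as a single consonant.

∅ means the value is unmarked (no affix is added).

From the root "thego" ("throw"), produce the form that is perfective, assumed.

thegoesaz

Attach evidentiality assumed -es (after vowel 'o') → thegoes.
Attach aspect perfective -az → thegoesaz.
Epenthesis: no change.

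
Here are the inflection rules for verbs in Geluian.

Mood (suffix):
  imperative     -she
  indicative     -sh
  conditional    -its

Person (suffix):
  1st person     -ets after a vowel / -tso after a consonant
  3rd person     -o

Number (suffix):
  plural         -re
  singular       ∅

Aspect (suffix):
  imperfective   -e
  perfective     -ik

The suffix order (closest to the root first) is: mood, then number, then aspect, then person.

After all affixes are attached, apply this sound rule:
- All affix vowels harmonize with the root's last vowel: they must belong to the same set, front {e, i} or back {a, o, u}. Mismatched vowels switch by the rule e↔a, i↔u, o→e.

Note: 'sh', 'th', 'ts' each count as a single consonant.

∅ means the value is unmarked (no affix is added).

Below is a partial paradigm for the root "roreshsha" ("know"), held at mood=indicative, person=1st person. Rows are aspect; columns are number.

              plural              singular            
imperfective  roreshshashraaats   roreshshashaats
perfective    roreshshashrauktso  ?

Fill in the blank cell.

roreshshashuktso

Attach mood indicative -sh → roreshshash.
number = singular: zero marking, form stays roreshshash.
Attach aspect perfective -ik → roreshshashik.
Attach person 1st person -tso (after consonant 'k') → roreshshashiktso.
Apply vowel harmony: roreshshashiktso → roreshshashuktso.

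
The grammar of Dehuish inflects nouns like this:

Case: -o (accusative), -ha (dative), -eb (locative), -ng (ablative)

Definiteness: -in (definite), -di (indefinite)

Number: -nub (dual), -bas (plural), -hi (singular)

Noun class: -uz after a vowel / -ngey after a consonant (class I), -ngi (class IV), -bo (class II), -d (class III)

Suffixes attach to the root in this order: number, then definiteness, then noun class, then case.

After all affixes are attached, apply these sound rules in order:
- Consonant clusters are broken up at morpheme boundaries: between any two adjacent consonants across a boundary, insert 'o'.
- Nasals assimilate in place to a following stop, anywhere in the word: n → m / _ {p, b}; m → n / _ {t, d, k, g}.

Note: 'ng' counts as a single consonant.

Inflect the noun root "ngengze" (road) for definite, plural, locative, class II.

ngengzebasinoboeb

Attach number plural -bas → ngengzebas.
Attach definiteness definite -in → ngengzebasin.
Attach noun class class II -bo → ngengzebasinbo.
Attach case locative -eb → ngengzebasinboeb.
Apply epenthesis: ngengzebasinboeb → ngengzebasinoboeb.
Nasal assimilation: no change.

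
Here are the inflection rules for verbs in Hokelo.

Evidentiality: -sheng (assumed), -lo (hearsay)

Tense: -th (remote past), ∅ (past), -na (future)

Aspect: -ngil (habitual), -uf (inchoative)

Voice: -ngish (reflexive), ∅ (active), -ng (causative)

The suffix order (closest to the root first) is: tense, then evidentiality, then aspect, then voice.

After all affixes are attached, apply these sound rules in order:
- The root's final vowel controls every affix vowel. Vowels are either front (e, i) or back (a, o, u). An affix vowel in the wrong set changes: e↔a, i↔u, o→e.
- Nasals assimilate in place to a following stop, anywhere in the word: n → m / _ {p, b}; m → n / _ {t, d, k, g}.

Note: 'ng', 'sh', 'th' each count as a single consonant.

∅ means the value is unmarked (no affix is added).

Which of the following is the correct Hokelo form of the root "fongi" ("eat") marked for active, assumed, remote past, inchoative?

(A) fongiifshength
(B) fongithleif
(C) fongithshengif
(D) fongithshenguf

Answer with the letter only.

Attach tense remote past -th → fongith.
Attach evidentiality assumed -sheng → fongithsheng.
Attach aspect inchoative -uf → fongithshenguf.
voice = active: zero marking, form stays fongithshenguf.
Apply vowel harmony: fongithshenguf → fongithshengif.
Nasal assimilation: no change.
So the correct form is fongithshengif, option (C).
(D) fongithshenguf is wrong: it fails to apply the sound rule(s).
(A) fongiifshength is wrong: it has the affixes in the wrong order.
(B) fongithleif is wrong: it uses hearsay instead of assumed for evidentiality.

C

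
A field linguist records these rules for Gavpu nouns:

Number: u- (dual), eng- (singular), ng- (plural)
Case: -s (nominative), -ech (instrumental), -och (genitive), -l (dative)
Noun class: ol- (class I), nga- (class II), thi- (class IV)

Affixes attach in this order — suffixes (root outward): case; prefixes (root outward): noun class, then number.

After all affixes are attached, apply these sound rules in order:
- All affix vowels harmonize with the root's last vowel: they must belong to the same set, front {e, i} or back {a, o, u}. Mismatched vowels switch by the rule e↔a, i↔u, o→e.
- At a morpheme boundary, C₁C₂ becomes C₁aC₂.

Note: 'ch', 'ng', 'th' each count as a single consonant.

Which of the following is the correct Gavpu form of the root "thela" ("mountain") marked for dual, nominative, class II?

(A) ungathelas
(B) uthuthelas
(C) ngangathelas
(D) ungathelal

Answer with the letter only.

A

Attach case nominative -s → thelas.
Attach noun class class II nga- → ngathelas.
Attach number dual u- → ungathelas.
Vowel harmony: no change.
Epenthesis: no change.
So the correct form is ungathelas, option (A).
(B) uthuthelas is wrong: it uses class IV instead of class II for noun class.
(C) ngangathelas is wrong: it uses plural instead of dual for number.
(D) ungathelal is wrong: it uses dative instead of nominative for case.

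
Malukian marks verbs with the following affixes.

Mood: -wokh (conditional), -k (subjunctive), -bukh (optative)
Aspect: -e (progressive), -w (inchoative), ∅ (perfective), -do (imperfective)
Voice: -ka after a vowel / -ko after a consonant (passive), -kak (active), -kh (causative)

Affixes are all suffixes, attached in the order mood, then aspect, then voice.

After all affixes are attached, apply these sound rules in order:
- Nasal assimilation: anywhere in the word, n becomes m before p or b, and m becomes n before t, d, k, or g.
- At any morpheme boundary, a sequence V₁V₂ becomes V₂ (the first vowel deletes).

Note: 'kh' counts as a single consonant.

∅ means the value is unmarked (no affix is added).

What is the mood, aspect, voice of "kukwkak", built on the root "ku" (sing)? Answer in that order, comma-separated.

subjunctive, inchoative, active

Segment: ku-k-w-kak.
mood: -k → subjunctive.
aspect: -w → inchoative.
voice: -kak → active.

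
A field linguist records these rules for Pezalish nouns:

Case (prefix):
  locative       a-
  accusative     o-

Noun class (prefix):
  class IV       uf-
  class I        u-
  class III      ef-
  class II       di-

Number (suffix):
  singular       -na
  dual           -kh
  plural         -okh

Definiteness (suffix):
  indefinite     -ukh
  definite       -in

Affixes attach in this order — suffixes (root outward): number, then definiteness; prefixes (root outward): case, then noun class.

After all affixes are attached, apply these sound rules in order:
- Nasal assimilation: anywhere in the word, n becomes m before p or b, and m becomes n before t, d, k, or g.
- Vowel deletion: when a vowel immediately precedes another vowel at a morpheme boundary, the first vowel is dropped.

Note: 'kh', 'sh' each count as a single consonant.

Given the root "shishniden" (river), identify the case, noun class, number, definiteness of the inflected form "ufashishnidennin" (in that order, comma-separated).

Segment: uf-a-shishniden-na-in.
case: a- → locative.
noun class: uf- → class IV.
number: -na → singular.
definiteness: -in → definite.

locative, class IV, singular, definite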